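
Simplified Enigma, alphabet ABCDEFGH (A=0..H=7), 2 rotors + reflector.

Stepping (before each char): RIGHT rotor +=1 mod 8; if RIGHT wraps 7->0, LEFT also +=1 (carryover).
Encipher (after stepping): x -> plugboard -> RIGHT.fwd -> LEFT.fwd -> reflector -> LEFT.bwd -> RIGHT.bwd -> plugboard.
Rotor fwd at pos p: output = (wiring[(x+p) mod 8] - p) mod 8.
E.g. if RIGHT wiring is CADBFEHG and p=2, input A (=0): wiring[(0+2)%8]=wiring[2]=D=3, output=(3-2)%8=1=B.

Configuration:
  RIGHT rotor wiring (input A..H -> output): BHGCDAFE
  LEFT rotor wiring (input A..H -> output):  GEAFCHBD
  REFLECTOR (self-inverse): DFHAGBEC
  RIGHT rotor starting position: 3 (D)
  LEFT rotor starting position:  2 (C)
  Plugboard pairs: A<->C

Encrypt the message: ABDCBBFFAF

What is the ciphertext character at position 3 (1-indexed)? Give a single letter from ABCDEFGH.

Char 1 ('A'): step: R->4, L=2; A->plug->C->R->B->L->D->refl->A->L'->C->R'->G->plug->G
Char 2 ('B'): step: R->5, L=2; B->plug->B->R->A->L->G->refl->E->L'->G->R'->H->plug->H
Char 3 ('D'): step: R->6, L=2; D->plug->D->R->B->L->D->refl->A->L'->C->R'->H->plug->H

H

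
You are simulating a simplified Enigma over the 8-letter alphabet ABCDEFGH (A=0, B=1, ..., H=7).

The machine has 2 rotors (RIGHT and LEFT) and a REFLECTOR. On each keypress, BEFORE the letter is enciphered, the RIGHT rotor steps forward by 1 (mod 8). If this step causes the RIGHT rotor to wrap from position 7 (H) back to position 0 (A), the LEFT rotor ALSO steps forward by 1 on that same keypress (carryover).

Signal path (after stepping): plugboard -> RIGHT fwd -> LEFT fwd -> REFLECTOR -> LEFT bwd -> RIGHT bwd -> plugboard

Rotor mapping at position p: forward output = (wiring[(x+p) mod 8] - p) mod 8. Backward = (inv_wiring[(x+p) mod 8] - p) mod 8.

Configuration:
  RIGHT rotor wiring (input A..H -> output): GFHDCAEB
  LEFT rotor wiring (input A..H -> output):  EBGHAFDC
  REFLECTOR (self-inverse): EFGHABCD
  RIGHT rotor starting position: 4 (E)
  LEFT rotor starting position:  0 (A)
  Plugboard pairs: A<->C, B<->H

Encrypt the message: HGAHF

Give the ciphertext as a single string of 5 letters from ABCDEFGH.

Answer: FAFEE

Derivation:
Char 1 ('H'): step: R->5, L=0; H->plug->B->R->H->L->C->refl->G->L'->C->R'->F->plug->F
Char 2 ('G'): step: R->6, L=0; G->plug->G->R->E->L->A->refl->E->L'->A->R'->C->plug->A
Char 3 ('A'): step: R->7, L=0; A->plug->C->R->G->L->D->refl->H->L'->D->R'->F->plug->F
Char 4 ('H'): step: R->0, L->1 (L advanced); H->plug->B->R->F->L->C->refl->G->L'->C->R'->E->plug->E
Char 5 ('F'): step: R->1, L=1; F->plug->F->R->D->L->H->refl->D->L'->H->R'->E->plug->E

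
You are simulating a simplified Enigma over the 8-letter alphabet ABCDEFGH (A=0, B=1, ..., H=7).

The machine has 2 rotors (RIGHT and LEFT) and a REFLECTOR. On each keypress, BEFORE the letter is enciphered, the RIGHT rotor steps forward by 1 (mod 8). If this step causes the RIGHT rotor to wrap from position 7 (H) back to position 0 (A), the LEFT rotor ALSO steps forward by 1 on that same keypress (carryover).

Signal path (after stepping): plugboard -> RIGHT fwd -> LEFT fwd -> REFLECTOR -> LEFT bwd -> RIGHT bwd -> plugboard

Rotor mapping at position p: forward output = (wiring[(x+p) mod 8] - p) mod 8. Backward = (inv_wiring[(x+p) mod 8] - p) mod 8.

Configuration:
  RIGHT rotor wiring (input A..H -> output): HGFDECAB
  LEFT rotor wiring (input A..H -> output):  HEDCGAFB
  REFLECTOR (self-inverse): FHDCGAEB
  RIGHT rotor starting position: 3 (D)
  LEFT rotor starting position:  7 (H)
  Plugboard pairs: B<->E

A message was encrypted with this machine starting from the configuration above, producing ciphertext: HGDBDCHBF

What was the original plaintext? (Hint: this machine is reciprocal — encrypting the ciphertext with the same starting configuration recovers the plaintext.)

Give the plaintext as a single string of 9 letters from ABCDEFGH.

Char 1 ('H'): step: R->4, L=7; H->plug->H->R->H->L->G->refl->E->L'->D->R'->E->plug->B
Char 2 ('G'): step: R->5, L=7; G->plug->G->R->G->L->B->refl->H->L'->F->R'->A->plug->A
Char 3 ('D'): step: R->6, L=7; D->plug->D->R->A->L->C->refl->D->L'->E->R'->H->plug->H
Char 4 ('B'): step: R->7, L=7; B->plug->E->R->E->L->D->refl->C->L'->A->R'->B->plug->E
Char 5 ('D'): step: R->0, L->0 (L advanced); D->plug->D->R->D->L->C->refl->D->L'->C->R'->F->plug->F
Char 6 ('C'): step: R->1, L=0; C->plug->C->R->C->L->D->refl->C->L'->D->R'->D->plug->D
Char 7 ('H'): step: R->2, L=0; H->plug->H->R->E->L->G->refl->E->L'->B->R'->B->plug->E
Char 8 ('B'): step: R->3, L=0; B->plug->E->R->G->L->F->refl->A->L'->F->R'->D->plug->D
Char 9 ('F'): step: R->4, L=0; F->plug->F->R->C->L->D->refl->C->L'->D->R'->E->plug->B

Answer: BAHEFDEDB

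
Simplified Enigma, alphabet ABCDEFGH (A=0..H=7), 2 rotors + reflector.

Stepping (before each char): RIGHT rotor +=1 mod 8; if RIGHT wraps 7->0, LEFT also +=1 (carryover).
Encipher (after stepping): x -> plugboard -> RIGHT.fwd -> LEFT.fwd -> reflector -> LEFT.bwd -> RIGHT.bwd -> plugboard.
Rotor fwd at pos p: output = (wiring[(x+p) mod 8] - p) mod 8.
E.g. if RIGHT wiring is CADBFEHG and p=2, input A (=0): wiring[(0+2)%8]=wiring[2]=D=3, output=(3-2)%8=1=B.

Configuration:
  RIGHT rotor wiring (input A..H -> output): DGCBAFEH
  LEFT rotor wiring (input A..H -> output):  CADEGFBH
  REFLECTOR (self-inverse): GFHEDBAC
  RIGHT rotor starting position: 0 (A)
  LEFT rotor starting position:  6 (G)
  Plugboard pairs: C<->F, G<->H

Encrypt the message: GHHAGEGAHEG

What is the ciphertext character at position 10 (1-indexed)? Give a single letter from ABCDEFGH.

Char 1 ('G'): step: R->1, L=6; G->plug->H->R->C->L->E->refl->D->L'->A->R'->C->plug->F
Char 2 ('H'): step: R->2, L=6; H->plug->G->R->B->L->B->refl->F->L'->E->R'->H->plug->G
Char 3 ('H'): step: R->3, L=6; H->plug->G->R->D->L->C->refl->H->L'->H->R'->H->plug->G
Char 4 ('A'): step: R->4, L=6; A->plug->A->R->E->L->F->refl->B->L'->B->R'->B->plug->B
Char 5 ('G'): step: R->5, L=6; G->plug->H->R->D->L->C->refl->H->L'->H->R'->B->plug->B
Char 6 ('E'): step: R->6, L=6; E->plug->E->R->E->L->F->refl->B->L'->B->R'->B->plug->B
Char 7 ('G'): step: R->7, L=6; G->plug->H->R->F->L->G->refl->A->L'->G->R'->G->plug->H
Char 8 ('A'): step: R->0, L->7 (L advanced); A->plug->A->R->D->L->E->refl->D->L'->B->R'->D->plug->D
Char 9 ('H'): step: R->1, L=7; H->plug->G->R->G->L->G->refl->A->L'->A->R'->C->plug->F
Char 10 ('E'): step: R->2, L=7; E->plug->E->R->C->L->B->refl->F->L'->E->R'->H->plug->G

G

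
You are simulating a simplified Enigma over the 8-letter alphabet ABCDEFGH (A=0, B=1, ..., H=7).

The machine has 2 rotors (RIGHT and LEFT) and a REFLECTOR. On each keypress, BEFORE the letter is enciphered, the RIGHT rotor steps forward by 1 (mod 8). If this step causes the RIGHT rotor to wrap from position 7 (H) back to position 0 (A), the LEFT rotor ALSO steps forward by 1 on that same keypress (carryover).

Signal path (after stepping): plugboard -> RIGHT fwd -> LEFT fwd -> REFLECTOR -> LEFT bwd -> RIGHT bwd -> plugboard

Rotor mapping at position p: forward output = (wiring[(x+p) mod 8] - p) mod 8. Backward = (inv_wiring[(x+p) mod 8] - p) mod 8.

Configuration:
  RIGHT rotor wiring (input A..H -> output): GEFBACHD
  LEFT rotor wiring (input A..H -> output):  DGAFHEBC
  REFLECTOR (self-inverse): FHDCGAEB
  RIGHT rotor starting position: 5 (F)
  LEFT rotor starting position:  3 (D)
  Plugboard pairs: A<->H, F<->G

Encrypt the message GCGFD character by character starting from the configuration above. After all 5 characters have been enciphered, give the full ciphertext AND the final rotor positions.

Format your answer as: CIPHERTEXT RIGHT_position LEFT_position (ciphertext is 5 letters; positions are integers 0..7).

Answer: HBDEE 2 4

Derivation:
Char 1 ('G'): step: R->6, L=3; G->plug->F->R->D->L->G->refl->E->L'->B->R'->A->plug->H
Char 2 ('C'): step: R->7, L=3; C->plug->C->R->F->L->A->refl->F->L'->H->R'->B->plug->B
Char 3 ('G'): step: R->0, L->4 (L advanced); G->plug->F->R->C->L->F->refl->A->L'->B->R'->D->plug->D
Char 4 ('F'): step: R->1, L=4; F->plug->G->R->C->L->F->refl->A->L'->B->R'->E->plug->E
Char 5 ('D'): step: R->2, L=4; D->plug->D->R->A->L->D->refl->C->L'->F->R'->E->plug->E
Final: ciphertext=HBDEE, RIGHT=2, LEFT=4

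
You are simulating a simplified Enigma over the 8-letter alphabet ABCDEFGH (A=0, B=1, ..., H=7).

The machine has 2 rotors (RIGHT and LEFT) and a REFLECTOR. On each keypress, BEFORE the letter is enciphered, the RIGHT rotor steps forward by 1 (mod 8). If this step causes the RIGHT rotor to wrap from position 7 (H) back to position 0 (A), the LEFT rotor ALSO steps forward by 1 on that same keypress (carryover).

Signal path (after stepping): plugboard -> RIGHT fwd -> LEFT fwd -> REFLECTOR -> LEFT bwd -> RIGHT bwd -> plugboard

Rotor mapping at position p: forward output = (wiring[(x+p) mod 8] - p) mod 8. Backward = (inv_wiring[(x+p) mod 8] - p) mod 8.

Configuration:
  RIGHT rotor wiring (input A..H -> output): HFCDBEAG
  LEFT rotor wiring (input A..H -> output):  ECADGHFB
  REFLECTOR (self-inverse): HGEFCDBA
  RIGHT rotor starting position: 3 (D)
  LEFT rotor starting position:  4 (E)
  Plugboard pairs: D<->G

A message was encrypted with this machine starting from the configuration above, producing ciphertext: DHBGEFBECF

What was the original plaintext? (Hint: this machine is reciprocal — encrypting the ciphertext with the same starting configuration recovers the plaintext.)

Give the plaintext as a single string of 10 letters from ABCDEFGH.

Answer: BAHHGHHCAH

Derivation:
Char 1 ('D'): step: R->4, L=4; D->plug->G->R->G->L->E->refl->C->L'->A->R'->B->plug->B
Char 2 ('H'): step: R->5, L=4; H->plug->H->R->E->L->A->refl->H->L'->H->R'->A->plug->A
Char 3 ('B'): step: R->6, L=4; B->plug->B->R->A->L->C->refl->E->L'->G->R'->H->plug->H
Char 4 ('G'): step: R->7, L=4; G->plug->D->R->D->L->F->refl->D->L'->B->R'->H->plug->H
Char 5 ('E'): step: R->0, L->5 (L advanced); E->plug->E->R->B->L->A->refl->H->L'->D->R'->D->plug->G
Char 6 ('F'): step: R->1, L=5; F->plug->F->R->H->L->B->refl->G->L'->G->R'->H->plug->H
Char 7 ('B'): step: R->2, L=5; B->plug->B->R->B->L->A->refl->H->L'->D->R'->H->plug->H
Char 8 ('E'): step: R->3, L=5; E->plug->E->R->D->L->H->refl->A->L'->B->R'->C->plug->C
Char 9 ('C'): step: R->4, L=5; C->plug->C->R->E->L->F->refl->D->L'->F->R'->A->plug->A
Char 10 ('F'): step: R->5, L=5; F->plug->F->R->F->L->D->refl->F->L'->E->R'->H->plug->H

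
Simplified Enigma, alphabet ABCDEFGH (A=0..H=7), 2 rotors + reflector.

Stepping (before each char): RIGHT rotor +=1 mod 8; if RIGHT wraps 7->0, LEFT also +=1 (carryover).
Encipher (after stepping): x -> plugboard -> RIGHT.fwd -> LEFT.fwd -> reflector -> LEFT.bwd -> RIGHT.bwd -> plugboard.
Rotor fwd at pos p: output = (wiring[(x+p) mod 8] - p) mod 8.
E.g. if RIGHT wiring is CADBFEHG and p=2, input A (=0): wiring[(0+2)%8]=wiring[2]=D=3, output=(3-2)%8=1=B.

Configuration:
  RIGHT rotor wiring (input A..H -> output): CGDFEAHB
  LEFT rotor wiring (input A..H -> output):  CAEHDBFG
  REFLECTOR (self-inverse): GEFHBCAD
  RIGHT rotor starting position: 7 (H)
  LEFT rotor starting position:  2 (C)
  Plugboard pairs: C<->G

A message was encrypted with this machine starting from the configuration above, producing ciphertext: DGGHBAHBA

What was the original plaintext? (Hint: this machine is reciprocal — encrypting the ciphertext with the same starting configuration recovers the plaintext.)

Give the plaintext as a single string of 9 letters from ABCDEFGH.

Answer: EAAFDFAED

Derivation:
Char 1 ('D'): step: R->0, L->3 (L advanced); D->plug->D->R->F->L->H->refl->D->L'->E->R'->E->plug->E
Char 2 ('G'): step: R->1, L=3; G->plug->C->R->E->L->D->refl->H->L'->F->R'->A->plug->A
Char 3 ('G'): step: R->2, L=3; G->plug->C->R->C->L->G->refl->A->L'->B->R'->A->plug->A
Char 4 ('H'): step: R->3, L=3; H->plug->H->R->A->L->E->refl->B->L'->H->R'->F->plug->F
Char 5 ('B'): step: R->4, L=3; B->plug->B->R->E->L->D->refl->H->L'->F->R'->D->plug->D
Char 6 ('A'): step: R->5, L=3; A->plug->A->R->D->L->C->refl->F->L'->G->R'->F->plug->F
Char 7 ('H'): step: R->6, L=3; H->plug->H->R->C->L->G->refl->A->L'->B->R'->A->plug->A
Char 8 ('B'): step: R->7, L=3; B->plug->B->R->D->L->C->refl->F->L'->G->R'->E->plug->E
Char 9 ('A'): step: R->0, L->4 (L advanced); A->plug->A->R->C->L->B->refl->E->L'->F->R'->D->plug->D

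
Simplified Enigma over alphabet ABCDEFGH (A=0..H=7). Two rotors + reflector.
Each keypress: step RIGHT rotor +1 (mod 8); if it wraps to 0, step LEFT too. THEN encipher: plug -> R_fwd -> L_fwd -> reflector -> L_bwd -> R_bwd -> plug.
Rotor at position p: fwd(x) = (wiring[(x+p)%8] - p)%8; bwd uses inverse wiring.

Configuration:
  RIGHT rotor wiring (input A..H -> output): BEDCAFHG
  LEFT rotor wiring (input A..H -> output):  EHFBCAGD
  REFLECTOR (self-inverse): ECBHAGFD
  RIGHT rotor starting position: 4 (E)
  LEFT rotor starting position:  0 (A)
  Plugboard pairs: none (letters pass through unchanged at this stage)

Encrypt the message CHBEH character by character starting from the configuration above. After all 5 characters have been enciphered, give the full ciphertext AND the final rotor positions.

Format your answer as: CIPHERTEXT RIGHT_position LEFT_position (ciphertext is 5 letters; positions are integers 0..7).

Answer: EAGFG 1 1

Derivation:
Char 1 ('C'): step: R->5, L=0; C->plug->C->R->B->L->H->refl->D->L'->H->R'->E->plug->E
Char 2 ('H'): step: R->6, L=0; H->plug->H->R->H->L->D->refl->H->L'->B->R'->A->plug->A
Char 3 ('B'): step: R->7, L=0; B->plug->B->R->C->L->F->refl->G->L'->G->R'->G->plug->G
Char 4 ('E'): step: R->0, L->1 (L advanced); E->plug->E->R->A->L->G->refl->F->L'->F->R'->F->plug->F
Char 5 ('H'): step: R->1, L=1; H->plug->H->R->A->L->G->refl->F->L'->F->R'->G->plug->G
Final: ciphertext=EAGFG, RIGHT=1, LEFT=1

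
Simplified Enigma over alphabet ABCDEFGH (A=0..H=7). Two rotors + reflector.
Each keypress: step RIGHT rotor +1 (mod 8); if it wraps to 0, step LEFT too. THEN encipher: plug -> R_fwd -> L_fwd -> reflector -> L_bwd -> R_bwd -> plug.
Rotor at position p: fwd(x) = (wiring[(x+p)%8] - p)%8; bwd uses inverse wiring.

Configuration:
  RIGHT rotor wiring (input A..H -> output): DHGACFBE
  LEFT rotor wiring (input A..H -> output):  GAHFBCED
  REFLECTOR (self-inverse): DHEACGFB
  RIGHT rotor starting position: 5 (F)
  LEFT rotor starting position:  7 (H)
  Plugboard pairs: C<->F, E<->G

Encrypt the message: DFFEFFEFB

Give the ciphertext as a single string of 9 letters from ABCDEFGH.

Char 1 ('D'): step: R->6, L=7; D->plug->D->R->B->L->H->refl->B->L'->C->R'->F->plug->C
Char 2 ('F'): step: R->7, L=7; F->plug->C->R->A->L->E->refl->C->L'->F->R'->A->plug->A
Char 3 ('F'): step: R->0, L->0 (L advanced); F->plug->C->R->G->L->E->refl->C->L'->F->R'->F->plug->C
Char 4 ('E'): step: R->1, L=0; E->plug->G->R->D->L->F->refl->G->L'->A->R'->F->plug->C
Char 5 ('F'): step: R->2, L=0; F->plug->C->R->A->L->G->refl->F->L'->D->R'->D->plug->D
Char 6 ('F'): step: R->3, L=0; F->plug->C->R->C->L->H->refl->B->L'->E->R'->G->plug->E
Char 7 ('E'): step: R->4, L=0; E->plug->G->R->C->L->H->refl->B->L'->E->R'->H->plug->H
Char 8 ('F'): step: R->5, L=0; F->plug->C->R->H->L->D->refl->A->L'->B->R'->F->plug->C
Char 9 ('B'): step: R->6, L=0; B->plug->B->R->G->L->E->refl->C->L'->F->R'->C->plug->F

Answer: CACCDEHCF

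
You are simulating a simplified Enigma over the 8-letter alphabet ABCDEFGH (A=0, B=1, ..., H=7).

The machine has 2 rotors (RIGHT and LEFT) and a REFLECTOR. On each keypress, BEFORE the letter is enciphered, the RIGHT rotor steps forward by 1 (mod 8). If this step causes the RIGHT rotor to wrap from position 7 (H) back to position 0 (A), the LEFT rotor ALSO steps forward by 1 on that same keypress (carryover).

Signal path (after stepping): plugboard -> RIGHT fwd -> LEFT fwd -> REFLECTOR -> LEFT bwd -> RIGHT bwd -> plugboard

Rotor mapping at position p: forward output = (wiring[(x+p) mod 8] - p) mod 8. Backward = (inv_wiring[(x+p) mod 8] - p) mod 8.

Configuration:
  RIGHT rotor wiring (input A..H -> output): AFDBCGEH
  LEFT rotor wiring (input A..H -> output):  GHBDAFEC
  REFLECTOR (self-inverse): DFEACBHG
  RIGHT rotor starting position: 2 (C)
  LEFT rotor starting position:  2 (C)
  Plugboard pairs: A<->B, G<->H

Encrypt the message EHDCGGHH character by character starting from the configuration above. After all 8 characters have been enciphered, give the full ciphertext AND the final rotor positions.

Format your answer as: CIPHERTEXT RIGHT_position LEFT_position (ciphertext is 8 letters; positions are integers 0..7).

Answer: BFGGFHAE 2 3

Derivation:
Char 1 ('E'): step: R->3, L=2; E->plug->E->R->E->L->C->refl->E->L'->G->R'->A->plug->B
Char 2 ('H'): step: R->4, L=2; H->plug->G->R->H->L->F->refl->B->L'->B->R'->F->plug->F
Char 3 ('D'): step: R->5, L=2; D->plug->D->R->D->L->D->refl->A->L'->F->R'->H->plug->G
Char 4 ('C'): step: R->6, L=2; C->plug->C->R->C->L->G->refl->H->L'->A->R'->H->plug->G
Char 5 ('G'): step: R->7, L=2; G->plug->H->R->F->L->A->refl->D->L'->D->R'->F->plug->F
Char 6 ('G'): step: R->0, L->3 (L advanced); G->plug->H->R->H->L->G->refl->H->L'->E->R'->G->plug->H
Char 7 ('H'): step: R->1, L=3; H->plug->G->R->G->L->E->refl->C->L'->C->R'->B->plug->A
Char 8 ('H'): step: R->2, L=3; H->plug->G->R->G->L->E->refl->C->L'->C->R'->E->plug->E
Final: ciphertext=BFGGFHAE, RIGHT=2, LEFT=3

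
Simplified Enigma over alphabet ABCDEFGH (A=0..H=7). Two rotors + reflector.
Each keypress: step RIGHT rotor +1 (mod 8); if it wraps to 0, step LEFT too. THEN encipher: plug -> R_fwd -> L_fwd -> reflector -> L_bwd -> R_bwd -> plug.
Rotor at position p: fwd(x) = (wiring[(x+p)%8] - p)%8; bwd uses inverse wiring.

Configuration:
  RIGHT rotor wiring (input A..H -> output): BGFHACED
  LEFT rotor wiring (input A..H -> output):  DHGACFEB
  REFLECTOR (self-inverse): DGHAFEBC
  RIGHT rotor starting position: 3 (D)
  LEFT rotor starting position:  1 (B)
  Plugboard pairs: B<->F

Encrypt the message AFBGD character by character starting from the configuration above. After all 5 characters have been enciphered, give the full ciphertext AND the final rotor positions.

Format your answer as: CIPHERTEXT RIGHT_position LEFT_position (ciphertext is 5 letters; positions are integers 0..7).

Char 1 ('A'): step: R->4, L=1; A->plug->A->R->E->L->E->refl->F->L'->B->R'->G->plug->G
Char 2 ('F'): step: R->5, L=1; F->plug->B->R->H->L->C->refl->H->L'->C->R'->G->plug->G
Char 3 ('B'): step: R->6, L=1; B->plug->F->R->B->L->F->refl->E->L'->E->R'->H->plug->H
Char 4 ('G'): step: R->7, L=1; G->plug->G->R->D->L->B->refl->G->L'->A->R'->E->plug->E
Char 5 ('D'): step: R->0, L->2 (L advanced); D->plug->D->R->H->L->F->refl->E->L'->A->R'->E->plug->E
Final: ciphertext=GGHEE, RIGHT=0, LEFT=2

Answer: GGHEE 0 2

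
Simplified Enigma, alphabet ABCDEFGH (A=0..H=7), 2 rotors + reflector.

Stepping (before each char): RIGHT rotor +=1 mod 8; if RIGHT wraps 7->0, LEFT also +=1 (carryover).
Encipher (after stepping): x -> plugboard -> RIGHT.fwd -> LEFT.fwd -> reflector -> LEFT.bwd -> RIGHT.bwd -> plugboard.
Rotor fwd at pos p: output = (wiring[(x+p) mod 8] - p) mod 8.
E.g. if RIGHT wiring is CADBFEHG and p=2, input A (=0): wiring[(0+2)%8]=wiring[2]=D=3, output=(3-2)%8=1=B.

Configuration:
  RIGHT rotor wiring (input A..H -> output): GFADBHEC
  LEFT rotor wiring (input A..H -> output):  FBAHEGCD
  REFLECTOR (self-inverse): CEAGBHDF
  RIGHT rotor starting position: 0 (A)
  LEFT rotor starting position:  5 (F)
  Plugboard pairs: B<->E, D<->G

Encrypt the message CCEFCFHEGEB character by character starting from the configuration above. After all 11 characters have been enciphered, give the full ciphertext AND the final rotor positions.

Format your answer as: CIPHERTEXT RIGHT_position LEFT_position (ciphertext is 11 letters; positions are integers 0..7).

Answer: HEFHABFCHBC 3 6

Derivation:
Char 1 ('C'): step: R->1, L=5; C->plug->C->R->C->L->G->refl->D->L'->F->R'->H->plug->H
Char 2 ('C'): step: R->2, L=5; C->plug->C->R->H->L->H->refl->F->L'->B->R'->B->plug->E
Char 3 ('E'): step: R->3, L=5; E->plug->B->R->G->L->C->refl->A->L'->D->R'->F->plug->F
Char 4 ('F'): step: R->4, L=5; F->plug->F->R->B->L->F->refl->H->L'->H->R'->H->plug->H
Char 5 ('C'): step: R->5, L=5; C->plug->C->R->F->L->D->refl->G->L'->C->R'->A->plug->A
Char 6 ('F'): step: R->6, L=5; F->plug->F->R->F->L->D->refl->G->L'->C->R'->E->plug->B
Char 7 ('H'): step: R->7, L=5; H->plug->H->R->F->L->D->refl->G->L'->C->R'->F->plug->F
Char 8 ('E'): step: R->0, L->6 (L advanced); E->plug->B->R->F->L->B->refl->E->L'->A->R'->C->plug->C
Char 9 ('G'): step: R->1, L=6; G->plug->D->R->A->L->E->refl->B->L'->F->R'->H->plug->H
Char 10 ('E'): step: R->2, L=6; E->plug->B->R->B->L->F->refl->H->L'->C->R'->E->plug->B
Char 11 ('B'): step: R->3, L=6; B->plug->E->R->H->L->A->refl->C->L'->E->R'->C->plug->C
Final: ciphertext=HEFHABFCHBC, RIGHT=3, LEFT=6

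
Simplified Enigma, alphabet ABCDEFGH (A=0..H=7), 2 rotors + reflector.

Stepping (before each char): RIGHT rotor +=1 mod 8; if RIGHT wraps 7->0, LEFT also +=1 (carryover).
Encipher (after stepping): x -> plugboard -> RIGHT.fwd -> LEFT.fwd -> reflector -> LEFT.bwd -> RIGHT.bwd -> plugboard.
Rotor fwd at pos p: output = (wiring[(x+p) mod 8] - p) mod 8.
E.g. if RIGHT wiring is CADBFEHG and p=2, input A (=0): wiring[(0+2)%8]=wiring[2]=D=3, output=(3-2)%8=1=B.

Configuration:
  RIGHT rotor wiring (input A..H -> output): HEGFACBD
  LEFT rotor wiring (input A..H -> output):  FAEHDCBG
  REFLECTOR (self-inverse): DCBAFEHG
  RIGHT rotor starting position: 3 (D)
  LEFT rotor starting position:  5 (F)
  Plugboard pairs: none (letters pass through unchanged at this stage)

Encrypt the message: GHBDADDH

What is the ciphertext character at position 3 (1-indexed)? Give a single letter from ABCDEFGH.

Char 1 ('G'): step: R->4, L=5; G->plug->G->R->C->L->B->refl->C->L'->G->R'->B->plug->B
Char 2 ('H'): step: R->5, L=5; H->plug->H->R->D->L->A->refl->D->L'->E->R'->B->plug->B
Char 3 ('B'): step: R->6, L=5; B->plug->B->R->F->L->H->refl->G->L'->H->R'->F->plug->F

F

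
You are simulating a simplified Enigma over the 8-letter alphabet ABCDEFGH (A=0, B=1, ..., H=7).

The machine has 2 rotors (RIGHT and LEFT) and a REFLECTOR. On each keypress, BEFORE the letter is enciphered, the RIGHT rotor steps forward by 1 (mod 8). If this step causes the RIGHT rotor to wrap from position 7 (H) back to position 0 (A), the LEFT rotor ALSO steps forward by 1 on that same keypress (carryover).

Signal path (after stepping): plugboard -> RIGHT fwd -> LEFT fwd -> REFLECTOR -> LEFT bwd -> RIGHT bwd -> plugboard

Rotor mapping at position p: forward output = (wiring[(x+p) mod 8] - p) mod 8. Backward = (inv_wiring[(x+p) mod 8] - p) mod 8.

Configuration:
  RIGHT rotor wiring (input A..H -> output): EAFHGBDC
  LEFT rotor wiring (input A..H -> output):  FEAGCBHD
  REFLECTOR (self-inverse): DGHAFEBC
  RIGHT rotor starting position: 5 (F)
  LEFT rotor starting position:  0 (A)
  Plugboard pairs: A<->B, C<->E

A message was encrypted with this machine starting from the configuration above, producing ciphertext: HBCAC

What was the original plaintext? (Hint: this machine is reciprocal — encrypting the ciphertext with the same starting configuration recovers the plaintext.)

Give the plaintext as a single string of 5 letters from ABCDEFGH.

Answer: BAFCH

Derivation:
Char 1 ('H'): step: R->6, L=0; H->plug->H->R->D->L->G->refl->B->L'->F->R'->A->plug->B
Char 2 ('B'): step: R->7, L=0; B->plug->A->R->D->L->G->refl->B->L'->F->R'->B->plug->A
Char 3 ('C'): step: R->0, L->1 (L advanced); C->plug->E->R->G->L->C->refl->H->L'->B->R'->F->plug->F
Char 4 ('A'): step: R->1, L=1; A->plug->B->R->E->L->A->refl->D->L'->A->R'->E->plug->C
Char 5 ('C'): step: R->2, L=1; C->plug->E->R->B->L->H->refl->C->L'->G->R'->H->plug->H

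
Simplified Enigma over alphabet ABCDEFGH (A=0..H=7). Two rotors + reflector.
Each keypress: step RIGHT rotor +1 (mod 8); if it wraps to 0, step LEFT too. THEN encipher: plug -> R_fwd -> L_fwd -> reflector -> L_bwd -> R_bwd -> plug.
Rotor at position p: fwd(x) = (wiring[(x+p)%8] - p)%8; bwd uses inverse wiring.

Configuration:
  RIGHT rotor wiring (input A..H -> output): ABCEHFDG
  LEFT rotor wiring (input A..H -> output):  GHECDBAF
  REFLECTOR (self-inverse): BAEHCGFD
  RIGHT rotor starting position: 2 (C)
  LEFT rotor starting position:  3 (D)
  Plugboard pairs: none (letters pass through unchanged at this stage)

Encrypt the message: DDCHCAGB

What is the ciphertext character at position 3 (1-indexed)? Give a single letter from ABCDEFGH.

Char 1 ('D'): step: R->3, L=3; D->plug->D->R->A->L->H->refl->D->L'->F->R'->F->plug->F
Char 2 ('D'): step: R->4, L=3; D->plug->D->R->C->L->G->refl->F->L'->D->R'->A->plug->A
Char 3 ('C'): step: R->5, L=3; C->plug->C->R->B->L->A->refl->B->L'->H->R'->G->plug->G

G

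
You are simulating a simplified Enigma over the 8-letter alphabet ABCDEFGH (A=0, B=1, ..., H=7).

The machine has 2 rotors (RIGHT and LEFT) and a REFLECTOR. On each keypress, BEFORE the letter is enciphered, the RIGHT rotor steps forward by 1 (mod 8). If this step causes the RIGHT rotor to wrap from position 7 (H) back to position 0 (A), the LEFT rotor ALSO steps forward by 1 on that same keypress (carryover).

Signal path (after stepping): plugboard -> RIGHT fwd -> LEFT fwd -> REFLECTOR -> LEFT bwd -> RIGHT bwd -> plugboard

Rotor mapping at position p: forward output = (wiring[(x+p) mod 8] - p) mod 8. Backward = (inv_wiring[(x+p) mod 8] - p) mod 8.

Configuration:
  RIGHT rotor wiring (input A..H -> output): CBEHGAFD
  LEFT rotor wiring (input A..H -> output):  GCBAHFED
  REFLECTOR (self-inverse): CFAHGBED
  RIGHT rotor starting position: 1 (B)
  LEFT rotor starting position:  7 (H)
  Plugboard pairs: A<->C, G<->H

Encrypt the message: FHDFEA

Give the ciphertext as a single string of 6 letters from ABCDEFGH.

Char 1 ('F'): step: R->2, L=7; F->plug->F->R->B->L->H->refl->D->L'->C->R'->A->plug->C
Char 2 ('H'): step: R->3, L=7; H->plug->G->R->G->L->G->refl->E->L'->A->R'->E->plug->E
Char 3 ('D'): step: R->4, L=7; D->plug->D->R->H->L->F->refl->B->L'->E->R'->B->plug->B
Char 4 ('F'): step: R->5, L=7; F->plug->F->R->H->L->F->refl->B->L'->E->R'->E->plug->E
Char 5 ('E'): step: R->6, L=7; E->plug->E->R->G->L->G->refl->E->L'->A->R'->G->plug->H
Char 6 ('A'): step: R->7, L=7; A->plug->C->R->C->L->D->refl->H->L'->B->R'->G->plug->H

Answer: CEBEHH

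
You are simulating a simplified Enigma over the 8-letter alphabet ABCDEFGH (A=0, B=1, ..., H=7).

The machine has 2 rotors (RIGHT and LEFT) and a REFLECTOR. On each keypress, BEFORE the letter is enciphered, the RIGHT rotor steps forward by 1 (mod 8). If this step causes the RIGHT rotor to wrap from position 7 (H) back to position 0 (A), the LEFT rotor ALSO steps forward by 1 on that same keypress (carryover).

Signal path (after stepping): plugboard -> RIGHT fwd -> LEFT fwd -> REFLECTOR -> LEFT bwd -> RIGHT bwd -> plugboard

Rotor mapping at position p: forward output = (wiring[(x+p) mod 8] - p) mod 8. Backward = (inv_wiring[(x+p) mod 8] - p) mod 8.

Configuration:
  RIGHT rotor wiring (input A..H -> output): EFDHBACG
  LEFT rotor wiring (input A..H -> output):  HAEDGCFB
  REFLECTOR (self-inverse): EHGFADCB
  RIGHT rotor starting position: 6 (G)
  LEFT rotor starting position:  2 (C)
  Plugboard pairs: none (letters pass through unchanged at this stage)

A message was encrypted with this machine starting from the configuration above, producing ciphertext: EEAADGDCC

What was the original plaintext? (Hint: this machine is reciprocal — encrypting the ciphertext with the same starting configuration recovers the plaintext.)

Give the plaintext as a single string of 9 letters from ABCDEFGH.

Answer: AHHDGDGFG

Derivation:
Char 1 ('E'): step: R->7, L=2; E->plug->E->R->A->L->C->refl->G->L'->H->R'->A->plug->A
Char 2 ('E'): step: R->0, L->3 (L advanced); E->plug->E->R->B->L->D->refl->F->L'->G->R'->H->plug->H
Char 3 ('A'): step: R->1, L=3; A->plug->A->R->E->L->G->refl->C->L'->D->R'->H->plug->H
Char 4 ('A'): step: R->2, L=3; A->plug->A->R->B->L->D->refl->F->L'->G->R'->D->plug->D
Char 5 ('D'): step: R->3, L=3; D->plug->D->R->H->L->B->refl->H->L'->C->R'->G->plug->G
Char 6 ('G'): step: R->4, L=3; G->plug->G->R->H->L->B->refl->H->L'->C->R'->D->plug->D
Char 7 ('D'): step: R->5, L=3; D->plug->D->R->H->L->B->refl->H->L'->C->R'->G->plug->G
Char 8 ('C'): step: R->6, L=3; C->plug->C->R->G->L->F->refl->D->L'->B->R'->F->plug->F
Char 9 ('C'): step: R->7, L=3; C->plug->C->R->G->L->F->refl->D->L'->B->R'->G->plug->G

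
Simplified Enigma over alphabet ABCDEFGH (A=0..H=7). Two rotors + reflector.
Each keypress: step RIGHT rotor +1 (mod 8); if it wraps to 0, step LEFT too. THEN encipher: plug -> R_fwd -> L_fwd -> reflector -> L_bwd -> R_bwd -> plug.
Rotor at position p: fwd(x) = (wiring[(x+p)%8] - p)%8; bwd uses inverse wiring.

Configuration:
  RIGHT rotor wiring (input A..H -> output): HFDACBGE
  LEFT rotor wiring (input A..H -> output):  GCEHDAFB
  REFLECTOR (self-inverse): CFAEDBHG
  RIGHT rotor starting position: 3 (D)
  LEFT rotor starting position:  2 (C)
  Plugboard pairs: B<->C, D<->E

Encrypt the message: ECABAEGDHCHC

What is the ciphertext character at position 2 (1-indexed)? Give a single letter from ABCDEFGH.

Char 1 ('E'): step: R->4, L=2; E->plug->D->R->A->L->C->refl->A->L'->H->R'->G->plug->G
Char 2 ('C'): step: R->5, L=2; C->plug->B->R->B->L->F->refl->B->L'->C->R'->D->plug->E

E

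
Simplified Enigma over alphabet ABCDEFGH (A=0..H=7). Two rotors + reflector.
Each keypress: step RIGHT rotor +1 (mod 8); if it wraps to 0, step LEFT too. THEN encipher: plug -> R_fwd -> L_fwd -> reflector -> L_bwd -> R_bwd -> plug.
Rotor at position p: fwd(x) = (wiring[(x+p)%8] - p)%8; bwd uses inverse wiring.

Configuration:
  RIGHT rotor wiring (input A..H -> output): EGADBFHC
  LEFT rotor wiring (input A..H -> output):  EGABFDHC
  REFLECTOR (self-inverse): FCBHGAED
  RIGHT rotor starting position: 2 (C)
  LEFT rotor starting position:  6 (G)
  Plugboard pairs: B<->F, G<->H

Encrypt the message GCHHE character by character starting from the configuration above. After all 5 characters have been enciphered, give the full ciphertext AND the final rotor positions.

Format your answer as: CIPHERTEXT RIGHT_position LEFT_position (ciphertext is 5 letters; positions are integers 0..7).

Char 1 ('G'): step: R->3, L=6; G->plug->H->R->F->L->D->refl->H->L'->G->R'->B->plug->F
Char 2 ('C'): step: R->4, L=6; C->plug->C->R->D->L->A->refl->F->L'->H->R'->H->plug->G
Char 3 ('H'): step: R->5, L=6; H->plug->G->R->G->L->H->refl->D->L'->F->R'->C->plug->C
Char 4 ('H'): step: R->6, L=6; H->plug->G->R->D->L->A->refl->F->L'->H->R'->H->plug->G
Char 5 ('E'): step: R->7, L=6; E->plug->E->R->E->L->C->refl->B->L'->A->R'->H->plug->G
Final: ciphertext=FGCGG, RIGHT=7, LEFT=6

Answer: FGCGG 7 6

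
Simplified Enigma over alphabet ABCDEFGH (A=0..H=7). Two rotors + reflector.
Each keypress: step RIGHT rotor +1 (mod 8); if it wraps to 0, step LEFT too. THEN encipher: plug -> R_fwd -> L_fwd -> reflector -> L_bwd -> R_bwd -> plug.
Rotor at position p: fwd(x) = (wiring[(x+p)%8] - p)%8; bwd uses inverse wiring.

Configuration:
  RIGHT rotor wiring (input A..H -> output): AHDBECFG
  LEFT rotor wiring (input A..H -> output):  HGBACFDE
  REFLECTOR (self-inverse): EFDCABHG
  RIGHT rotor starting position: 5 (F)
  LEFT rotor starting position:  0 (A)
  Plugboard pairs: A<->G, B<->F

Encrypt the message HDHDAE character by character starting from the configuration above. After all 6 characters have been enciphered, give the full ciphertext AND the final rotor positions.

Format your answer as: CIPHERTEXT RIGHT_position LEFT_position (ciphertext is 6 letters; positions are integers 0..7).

Answer: AHACHH 3 1

Derivation:
Char 1 ('H'): step: R->6, L=0; H->plug->H->R->E->L->C->refl->D->L'->G->R'->G->plug->A
Char 2 ('D'): step: R->7, L=0; D->plug->D->R->E->L->C->refl->D->L'->G->R'->H->plug->H
Char 3 ('H'): step: R->0, L->1 (L advanced); H->plug->H->R->G->L->D->refl->C->L'->F->R'->G->plug->A
Char 4 ('D'): step: R->1, L=1; D->plug->D->R->D->L->B->refl->F->L'->A->R'->C->plug->C
Char 5 ('A'): step: R->2, L=1; A->plug->G->R->G->L->D->refl->C->L'->F->R'->H->plug->H
Char 6 ('E'): step: R->3, L=1; E->plug->E->R->D->L->B->refl->F->L'->A->R'->H->plug->H
Final: ciphertext=AHACHH, RIGHT=3, LEFT=1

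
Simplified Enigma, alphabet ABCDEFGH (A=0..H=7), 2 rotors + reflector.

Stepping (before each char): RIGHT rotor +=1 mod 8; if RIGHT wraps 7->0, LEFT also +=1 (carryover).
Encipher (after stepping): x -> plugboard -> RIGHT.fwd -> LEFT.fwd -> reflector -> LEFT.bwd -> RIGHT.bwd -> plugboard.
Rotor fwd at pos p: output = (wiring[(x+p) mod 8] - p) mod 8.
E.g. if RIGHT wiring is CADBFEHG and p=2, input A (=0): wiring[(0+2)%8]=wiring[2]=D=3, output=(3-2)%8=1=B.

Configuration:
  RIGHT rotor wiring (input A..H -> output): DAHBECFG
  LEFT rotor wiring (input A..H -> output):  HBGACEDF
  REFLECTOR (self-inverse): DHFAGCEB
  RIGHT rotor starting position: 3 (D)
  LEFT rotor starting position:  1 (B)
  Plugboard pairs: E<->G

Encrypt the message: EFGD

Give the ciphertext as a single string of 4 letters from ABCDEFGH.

Answer: DGCB

Derivation:
Char 1 ('E'): step: R->4, L=1; E->plug->G->R->D->L->B->refl->H->L'->C->R'->D->plug->D
Char 2 ('F'): step: R->5, L=1; F->plug->F->R->C->L->H->refl->B->L'->D->R'->E->plug->G
Char 3 ('G'): step: R->6, L=1; G->plug->E->R->B->L->F->refl->C->L'->F->R'->C->plug->C
Char 4 ('D'): step: R->7, L=1; D->plug->D->R->A->L->A->refl->D->L'->E->R'->B->plug->B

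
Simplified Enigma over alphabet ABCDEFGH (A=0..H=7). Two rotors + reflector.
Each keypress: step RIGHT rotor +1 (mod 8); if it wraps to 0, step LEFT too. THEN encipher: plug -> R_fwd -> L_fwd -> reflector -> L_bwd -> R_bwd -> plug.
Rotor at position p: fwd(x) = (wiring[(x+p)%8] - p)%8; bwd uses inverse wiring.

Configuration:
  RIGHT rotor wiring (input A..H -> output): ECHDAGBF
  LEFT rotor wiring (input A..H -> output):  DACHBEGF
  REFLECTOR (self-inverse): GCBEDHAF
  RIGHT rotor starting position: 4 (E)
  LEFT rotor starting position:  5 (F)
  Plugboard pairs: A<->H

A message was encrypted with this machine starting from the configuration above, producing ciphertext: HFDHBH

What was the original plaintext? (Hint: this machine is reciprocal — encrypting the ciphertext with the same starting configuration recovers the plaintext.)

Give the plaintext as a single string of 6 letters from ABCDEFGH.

Char 1 ('H'): step: R->5, L=5; H->plug->A->R->B->L->B->refl->C->L'->G->R'->G->plug->G
Char 2 ('F'): step: R->6, L=5; F->plug->F->R->F->L->F->refl->H->L'->A->R'->H->plug->A
Char 3 ('D'): step: R->7, L=5; D->plug->D->R->A->L->H->refl->F->L'->F->R'->B->plug->B
Char 4 ('H'): step: R->0, L->6 (L advanced); H->plug->A->R->E->L->E->refl->D->L'->G->R'->F->plug->F
Char 5 ('B'): step: R->1, L=6; B->plug->B->R->G->L->D->refl->E->L'->E->R'->G->plug->G
Char 6 ('H'): step: R->2, L=6; H->plug->A->R->F->L->B->refl->C->L'->D->R'->F->plug->F

Answer: GABFGF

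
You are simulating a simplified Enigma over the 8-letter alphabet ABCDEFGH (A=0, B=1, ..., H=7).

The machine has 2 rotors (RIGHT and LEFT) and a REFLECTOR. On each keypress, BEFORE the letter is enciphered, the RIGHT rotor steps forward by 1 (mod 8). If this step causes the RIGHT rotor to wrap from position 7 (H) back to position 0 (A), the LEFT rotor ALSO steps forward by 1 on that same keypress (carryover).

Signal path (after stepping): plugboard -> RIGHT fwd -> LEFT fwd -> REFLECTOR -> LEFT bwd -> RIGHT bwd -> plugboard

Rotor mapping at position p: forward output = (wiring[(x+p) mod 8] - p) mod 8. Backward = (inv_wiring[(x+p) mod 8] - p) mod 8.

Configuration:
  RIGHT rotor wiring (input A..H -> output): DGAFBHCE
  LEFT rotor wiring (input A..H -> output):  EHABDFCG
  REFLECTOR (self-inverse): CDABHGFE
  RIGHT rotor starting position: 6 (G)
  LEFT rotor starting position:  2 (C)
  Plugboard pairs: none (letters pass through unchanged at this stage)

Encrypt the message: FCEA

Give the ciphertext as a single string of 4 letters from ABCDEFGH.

Answer: HFGB

Derivation:
Char 1 ('F'): step: R->7, L=2; F->plug->F->R->C->L->B->refl->D->L'->D->R'->H->plug->H
Char 2 ('C'): step: R->0, L->3 (L advanced); C->plug->C->R->A->L->G->refl->F->L'->H->R'->F->plug->F
Char 3 ('E'): step: R->1, L=3; E->plug->E->R->G->L->E->refl->H->L'->D->R'->G->plug->G
Char 4 ('A'): step: R->2, L=3; A->plug->A->R->G->L->E->refl->H->L'->D->R'->B->plug->B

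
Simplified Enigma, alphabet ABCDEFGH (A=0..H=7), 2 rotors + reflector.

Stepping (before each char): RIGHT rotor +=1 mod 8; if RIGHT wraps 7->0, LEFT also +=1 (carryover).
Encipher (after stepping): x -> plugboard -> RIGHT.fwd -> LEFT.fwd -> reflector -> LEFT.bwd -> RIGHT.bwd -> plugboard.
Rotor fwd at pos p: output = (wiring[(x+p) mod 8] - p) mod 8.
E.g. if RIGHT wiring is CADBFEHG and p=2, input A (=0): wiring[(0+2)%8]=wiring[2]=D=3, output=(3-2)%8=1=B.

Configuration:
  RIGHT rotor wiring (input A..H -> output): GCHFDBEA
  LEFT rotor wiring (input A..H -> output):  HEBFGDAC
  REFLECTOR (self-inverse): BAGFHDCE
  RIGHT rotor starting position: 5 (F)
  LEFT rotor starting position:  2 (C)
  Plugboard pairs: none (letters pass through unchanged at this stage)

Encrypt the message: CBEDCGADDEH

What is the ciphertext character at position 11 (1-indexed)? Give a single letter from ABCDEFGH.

Char 1 ('C'): step: R->6, L=2; C->plug->C->R->A->L->H->refl->E->L'->C->R'->B->plug->B
Char 2 ('B'): step: R->7, L=2; B->plug->B->R->H->L->C->refl->G->L'->E->R'->F->plug->F
Char 3 ('E'): step: R->0, L->3 (L advanced); E->plug->E->R->D->L->F->refl->D->L'->B->R'->F->plug->F
Char 4 ('D'): step: R->1, L=3; D->plug->D->R->C->L->A->refl->B->L'->G->R'->B->plug->B
Char 5 ('C'): step: R->2, L=3; C->plug->C->R->B->L->D->refl->F->L'->D->R'->B->plug->B
Char 6 ('G'): step: R->3, L=3; G->plug->G->R->H->L->G->refl->C->L'->A->R'->B->plug->B
Char 7 ('A'): step: R->4, L=3; A->plug->A->R->H->L->G->refl->C->L'->A->R'->C->plug->C
Char 8 ('D'): step: R->5, L=3; D->plug->D->R->B->L->D->refl->F->L'->D->R'->C->plug->C
Char 9 ('D'): step: R->6, L=3; D->plug->D->R->E->L->H->refl->E->L'->F->R'->G->plug->G
Char 10 ('E'): step: R->7, L=3; E->plug->E->R->G->L->B->refl->A->L'->C->R'->G->plug->G
Char 11 ('H'): step: R->0, L->4 (L advanced); H->plug->H->R->A->L->C->refl->G->L'->D->R'->E->plug->E

E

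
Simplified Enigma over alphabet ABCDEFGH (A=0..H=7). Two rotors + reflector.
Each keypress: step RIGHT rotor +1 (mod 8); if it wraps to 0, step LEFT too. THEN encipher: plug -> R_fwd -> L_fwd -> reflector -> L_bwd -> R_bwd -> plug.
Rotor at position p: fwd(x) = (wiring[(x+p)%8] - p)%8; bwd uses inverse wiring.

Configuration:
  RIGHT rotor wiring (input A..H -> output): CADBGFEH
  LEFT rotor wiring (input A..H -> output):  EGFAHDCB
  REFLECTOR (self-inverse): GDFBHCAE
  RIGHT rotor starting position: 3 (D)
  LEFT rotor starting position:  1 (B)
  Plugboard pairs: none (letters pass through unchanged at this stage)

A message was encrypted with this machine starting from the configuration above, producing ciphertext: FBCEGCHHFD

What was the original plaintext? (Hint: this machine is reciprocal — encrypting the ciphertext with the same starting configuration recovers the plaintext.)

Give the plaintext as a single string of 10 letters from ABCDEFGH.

Char 1 ('F'): step: R->4, L=1; F->plug->F->R->E->L->C->refl->F->L'->A->R'->C->plug->C
Char 2 ('B'): step: R->5, L=1; B->plug->B->R->H->L->D->refl->B->L'->F->R'->D->plug->D
Char 3 ('C'): step: R->6, L=1; C->plug->C->R->E->L->C->refl->F->L'->A->R'->G->plug->G
Char 4 ('E'): step: R->7, L=1; E->plug->E->R->C->L->H->refl->E->L'->B->R'->C->plug->C
Char 5 ('G'): step: R->0, L->2 (L advanced); G->plug->G->R->E->L->A->refl->G->L'->B->R'->D->plug->D
Char 6 ('C'): step: R->1, L=2; C->plug->C->R->A->L->D->refl->B->L'->D->R'->F->plug->F
Char 7 ('H'): step: R->2, L=2; H->plug->H->R->G->L->C->refl->F->L'->C->R'->E->plug->E
Char 8 ('H'): step: R->3, L=2; H->plug->H->R->A->L->D->refl->B->L'->D->R'->B->plug->B
Char 9 ('F'): step: R->4, L=2; F->plug->F->R->E->L->A->refl->G->L'->B->R'->B->plug->B
Char 10 ('D'): step: R->5, L=2; D->plug->D->R->F->L->H->refl->E->L'->H->R'->B->plug->B

Answer: CDGCDFEBBB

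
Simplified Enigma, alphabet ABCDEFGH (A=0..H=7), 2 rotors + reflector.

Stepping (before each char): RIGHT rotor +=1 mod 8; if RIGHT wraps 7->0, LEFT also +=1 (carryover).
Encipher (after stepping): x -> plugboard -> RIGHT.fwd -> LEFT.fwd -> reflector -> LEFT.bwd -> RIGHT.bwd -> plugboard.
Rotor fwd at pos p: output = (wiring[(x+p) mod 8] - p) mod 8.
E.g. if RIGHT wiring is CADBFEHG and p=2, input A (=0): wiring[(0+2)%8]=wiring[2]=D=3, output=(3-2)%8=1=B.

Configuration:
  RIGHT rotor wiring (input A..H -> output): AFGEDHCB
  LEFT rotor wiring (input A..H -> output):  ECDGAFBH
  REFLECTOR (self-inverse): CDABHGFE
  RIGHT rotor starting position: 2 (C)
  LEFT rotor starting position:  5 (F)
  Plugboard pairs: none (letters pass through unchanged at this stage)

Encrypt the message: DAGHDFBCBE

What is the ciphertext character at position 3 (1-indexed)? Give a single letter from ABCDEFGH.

Char 1 ('D'): step: R->3, L=5; D->plug->D->R->H->L->D->refl->B->L'->G->R'->E->plug->E
Char 2 ('A'): step: R->4, L=5; A->plug->A->R->H->L->D->refl->B->L'->G->R'->C->plug->C
Char 3 ('G'): step: R->5, L=5; G->plug->G->R->H->L->D->refl->B->L'->G->R'->H->plug->H

H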